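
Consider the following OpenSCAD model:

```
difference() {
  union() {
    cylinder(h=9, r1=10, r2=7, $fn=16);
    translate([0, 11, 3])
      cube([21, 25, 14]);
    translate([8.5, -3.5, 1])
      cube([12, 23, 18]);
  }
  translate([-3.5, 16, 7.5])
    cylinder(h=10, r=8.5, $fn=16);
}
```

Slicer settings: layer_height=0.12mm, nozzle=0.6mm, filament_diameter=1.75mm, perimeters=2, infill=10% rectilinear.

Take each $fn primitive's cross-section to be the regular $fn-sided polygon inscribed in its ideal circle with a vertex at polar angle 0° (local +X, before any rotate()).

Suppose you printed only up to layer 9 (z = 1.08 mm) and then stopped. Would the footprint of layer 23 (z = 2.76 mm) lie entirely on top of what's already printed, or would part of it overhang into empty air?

Compare the two slices. At z = 1.08: the cone contributes a regular 16-gon of circumradius 9.640 (interpolated between r1=10 and r2=7 at t=0.120) (area = (16/2)·9.640²·sin(360°/16) = 284.50 mm²); the cube at (0, 11) does not reach this height (z outside [3, 17]); the cube at (8.5, -3.5) is present — its section is the full 12×23 rectangle (area 276.00 mm²); Combining (union): the regions partially overlap — summed areas 560.50 mm² minus the doubly-counted overlap 5.75 mm² gives 554.75 mm² — area = 554.75 mm²; the cylinder at (-3.5, 16) is absent (z outside [7.5, 17.5]); Subtracting the remaining from the first: none of the subtracted shapes is present at this height, so that combined region is unchanged — area = 554.75 mm². At z = 2.76: the cone: at t=0.307 of its height the radius interpolates to r₁+(r₂−r₁)t = 9.080, giving a regular 16-gon of that circumradius (area = (16/2)·9.080²·sin(360°/16) = 252.41 mm²); the cube at (0, 11) is not intersected at this z (z outside [3, 17]); the cube at (8.5, -3.5) (footprint 12×23) is included at this height (area 276.00 mm²); Combining (union): the regions partially overlap — summed areas 528.41 mm² minus the doubly-counted overlap 1.69 mm² gives 526.72 mm² — area = 526.72 mm²; the cylinder at (-3.5, 16) is not intersected at this z (z outside [7.5, 17.5]); Taking the first minus the rest: none of the subtracted shapes is present at this height, so that combined region is unchanged — area = 526.72 mm². Checking containment: the cross-section at z = 2.76 is a subset of the cross-section at z = 1.08.

entirely on top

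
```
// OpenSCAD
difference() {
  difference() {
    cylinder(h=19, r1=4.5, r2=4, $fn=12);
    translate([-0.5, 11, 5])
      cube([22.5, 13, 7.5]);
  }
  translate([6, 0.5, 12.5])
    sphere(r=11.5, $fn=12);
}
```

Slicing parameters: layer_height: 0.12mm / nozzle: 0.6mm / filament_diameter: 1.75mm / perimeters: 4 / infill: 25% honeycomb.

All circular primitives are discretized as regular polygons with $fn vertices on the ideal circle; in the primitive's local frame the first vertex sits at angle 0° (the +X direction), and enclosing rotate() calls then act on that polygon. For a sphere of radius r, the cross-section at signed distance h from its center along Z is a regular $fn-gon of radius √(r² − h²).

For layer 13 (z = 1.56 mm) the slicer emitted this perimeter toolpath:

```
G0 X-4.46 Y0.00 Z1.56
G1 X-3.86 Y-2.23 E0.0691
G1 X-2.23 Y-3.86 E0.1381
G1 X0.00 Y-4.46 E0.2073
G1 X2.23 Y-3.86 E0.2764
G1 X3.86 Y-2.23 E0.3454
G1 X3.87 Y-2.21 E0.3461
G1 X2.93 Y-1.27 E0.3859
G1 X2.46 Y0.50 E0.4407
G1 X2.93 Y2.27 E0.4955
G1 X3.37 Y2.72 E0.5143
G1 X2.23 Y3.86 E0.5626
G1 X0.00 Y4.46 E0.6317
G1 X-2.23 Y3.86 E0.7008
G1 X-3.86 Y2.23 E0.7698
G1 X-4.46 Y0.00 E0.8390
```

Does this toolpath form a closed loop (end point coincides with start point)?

Start point (G0): (-4.46, 0.00). End point (last G1): the path returns to the start — closed.

yes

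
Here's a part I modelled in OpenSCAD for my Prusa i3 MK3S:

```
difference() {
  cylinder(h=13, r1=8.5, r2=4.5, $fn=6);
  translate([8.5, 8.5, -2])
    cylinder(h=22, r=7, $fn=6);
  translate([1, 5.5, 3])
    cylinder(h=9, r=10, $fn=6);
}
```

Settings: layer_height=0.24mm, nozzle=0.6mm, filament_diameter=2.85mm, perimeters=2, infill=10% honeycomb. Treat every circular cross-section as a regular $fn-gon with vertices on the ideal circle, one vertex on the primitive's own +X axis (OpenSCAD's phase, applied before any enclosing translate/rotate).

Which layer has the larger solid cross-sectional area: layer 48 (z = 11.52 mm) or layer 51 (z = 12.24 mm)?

layer 51 (z = 12.24 mm)

Layer 48 (z = 11.52): the cone: at t=0.886 of its height the radius interpolates to r₁+(r₂−r₁)t = 4.955, giving a regular 6-gon of that circumradius (area = (6/2)·4.955²·sin(360°/6) = 63.80 mm²); the r=7 cylinder at (8.5, 8.5) gives a regular 6-gon of circumradius 7 (constant along its height) (area = (6/2)·7.000²·sin(360°/6) = 127.31 mm²); the cylinder at (1, 5.5): section is a regular 6-gon, circumradius r=10 (area = (6/2)·10.000²·sin(360°/6) = 259.81 mm²); After the difference (first − rest): starting from the cone (63.80 mm²), the r=7 cylinder at (8.5, 8.5) misses the remaining region (no effect); the r=10 cylinder at (1, 5.5) partially overlaps it — only the 57.45 mm² overlap (of its 259.81 mm²) is removed, clipping the outline — area = 6.34 mm². So its area = 6.34 mm². Layer 51 (z = 12.24): the cone (r1=8.5→r2=4.5) has section circumradius 4.734 here — a regular 6-gon (area = (6/2)·4.734²·sin(360°/6) = 58.22 mm²); the cylinder at (8.5, 8.5): section is a regular 6-gon, circumradius r=7 (area = (6/2)·7.000²·sin(360°/6) = 127.31 mm²); the cylinder at (1, 5.5) is not intersected at this z (z outside [3, 12]); Subtracting the remaining from the first: starting from the cone (58.22 mm²), the r=7 cylinder at (8.5, 8.5) misses the remaining region (no effect) — area = 58.22 mm². So its area = 58.22 mm². Layer 51 is larger (58.22 vs 6.34 mm²).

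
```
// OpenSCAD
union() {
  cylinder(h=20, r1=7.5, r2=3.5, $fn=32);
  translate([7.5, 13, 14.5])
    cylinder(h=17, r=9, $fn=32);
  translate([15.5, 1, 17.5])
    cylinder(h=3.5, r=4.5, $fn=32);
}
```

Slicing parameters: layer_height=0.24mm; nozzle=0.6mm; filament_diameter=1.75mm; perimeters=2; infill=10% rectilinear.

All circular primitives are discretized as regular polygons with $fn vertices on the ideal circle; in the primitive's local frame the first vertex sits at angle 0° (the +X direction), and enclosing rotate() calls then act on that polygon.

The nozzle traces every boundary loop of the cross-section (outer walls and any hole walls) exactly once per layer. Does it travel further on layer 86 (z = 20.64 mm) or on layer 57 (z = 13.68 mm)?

Layer 86 (z = 20.64): the cone is not intersected at this z (z outside [0, 20]); the r=9 cylinder at (7.5, 13) contributes a regular 32-gon of circumradius 9 (perimeter = 2·32·9.000·sin(180°/32) = 56.46 mm); the r=4.5 cylinder at (15.5, 1) gives a regular 32-gon of circumradius 4.5 (constant along its height) (perimeter = 2·32·4.500·sin(180°/32) = 28.23 mm); Merging all regions: the 2 present regions are separate (no shared area or edge), so areas and boundary lengths simply add and each stays a separate island — boundary = 84.69 mm. So its perimeter = 84.69 mm. Layer 57 (z = 13.68): the cone (r1=7.5→r2=3.5) has section circumradius 4.764 here — a regular 32-gon (perimeter = 2·32·4.764·sin(180°/32) = 29.89 mm); the cylinder at (7.5, 13) does not reach this height (z outside [14.5, 31.5]); the cylinder at (15.5, 1) is absent (z outside [17.5, 21]); Taking the union: only the cone is present, so the union is just that shape — boundary = 29.89 mm. So its perimeter = 29.89 mm. Layer 86 is larger (84.69 vs 29.89 mm).

layer 86 (z = 20.64 mm)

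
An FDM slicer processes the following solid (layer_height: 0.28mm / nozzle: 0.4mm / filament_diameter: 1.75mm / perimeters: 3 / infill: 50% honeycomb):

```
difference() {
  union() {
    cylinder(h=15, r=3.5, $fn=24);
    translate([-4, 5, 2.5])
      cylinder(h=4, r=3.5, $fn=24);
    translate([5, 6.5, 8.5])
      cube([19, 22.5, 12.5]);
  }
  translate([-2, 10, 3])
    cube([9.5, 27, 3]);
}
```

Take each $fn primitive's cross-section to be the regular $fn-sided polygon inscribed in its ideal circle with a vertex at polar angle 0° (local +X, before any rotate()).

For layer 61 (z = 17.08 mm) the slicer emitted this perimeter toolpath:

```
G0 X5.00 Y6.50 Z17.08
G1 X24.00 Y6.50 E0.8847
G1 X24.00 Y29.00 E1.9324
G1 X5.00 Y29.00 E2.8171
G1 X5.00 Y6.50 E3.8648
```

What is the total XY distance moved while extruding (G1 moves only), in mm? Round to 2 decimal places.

83.00 mm

Sum the Euclidean lengths of each G1 segment: total = 83.00 mm.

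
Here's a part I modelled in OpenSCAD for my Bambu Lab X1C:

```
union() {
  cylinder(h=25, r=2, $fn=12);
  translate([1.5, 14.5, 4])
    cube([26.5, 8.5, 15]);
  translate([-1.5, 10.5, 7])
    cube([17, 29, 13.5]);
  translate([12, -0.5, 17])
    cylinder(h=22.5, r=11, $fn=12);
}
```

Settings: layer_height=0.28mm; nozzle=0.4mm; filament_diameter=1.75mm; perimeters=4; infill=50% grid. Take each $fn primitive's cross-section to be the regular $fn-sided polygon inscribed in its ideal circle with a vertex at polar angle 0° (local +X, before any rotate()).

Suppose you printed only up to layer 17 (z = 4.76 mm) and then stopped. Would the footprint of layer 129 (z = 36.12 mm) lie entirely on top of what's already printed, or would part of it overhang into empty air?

part overhangs

Compare the two slices. At z = 4.76: the r=2 cylinder contributes a regular 12-gon of circumradius 2 (area = (12/2)·2.000²·sin(360°/12) = 12.00 mm²); the cube at (1.5, 14.5) is present — its section is the full 26.5×8.5 rectangle (area 225.25 mm²); the cube at (-1.5, 10.5) is absent (z outside [7, 20.5]); the cylinder at (12, -0.5) is not intersected at this z (z outside [17, 39.5]); Merging all regions: the 2 present regions are separate (no shared area or edge), so areas and boundary lengths simply add and each stays a separate island — area = 237.25 mm². At z = 36.12: the cylinder is not intersected at this z (z outside [0, 25]); the cube at (1.5, 14.5) does not reach this height (z outside [4, 19]); the cube at (-1.5, 10.5) is absent (z outside [7, 20.5]); the r=11 cylinder at (12, -0.5) contributes a regular 12-gon of circumradius 11 (area = (12/2)·11.000²·sin(360°/12) = 363.00 mm²); Combining (union): only the r=11 cylinder at (12, -0.5) is present, so the union is just that shape — area = 363.00 mm². Checking containment: at z = 36.12 the cross-section extends beyond the z = 4.76 cross-section by about 361.42 mm².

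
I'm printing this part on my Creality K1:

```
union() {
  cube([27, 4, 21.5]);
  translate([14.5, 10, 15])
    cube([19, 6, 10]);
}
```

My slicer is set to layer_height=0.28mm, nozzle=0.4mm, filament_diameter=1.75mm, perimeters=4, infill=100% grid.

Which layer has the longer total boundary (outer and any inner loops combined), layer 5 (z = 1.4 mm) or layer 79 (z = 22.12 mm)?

Layer 5 (z = 1.4): the 27×4 cube contributes its full rectangle (perimeter 62.00 mm); the cube at (14.5, 10) does not reach this height (z outside [15, 25]); Taking the union: only the 27×4 cube is present, so the union is just that shape — boundary = 62.00 mm. So its perimeter = 62.00 mm. Layer 79 (z = 22.12): the cube is absent (z outside [0, 21.5]); the cube at (14.5, 10) (footprint 19×6) is included at this height (perimeter 50.00 mm); Taking the union: only the 19×6 cube at (14.5, 10) is present, so the union is just that shape — boundary = 50.00 mm. So its perimeter = 50.00 mm. Layer 5 is larger (62.00 vs 50.00 mm).

layer 5 (z = 1.4 mm)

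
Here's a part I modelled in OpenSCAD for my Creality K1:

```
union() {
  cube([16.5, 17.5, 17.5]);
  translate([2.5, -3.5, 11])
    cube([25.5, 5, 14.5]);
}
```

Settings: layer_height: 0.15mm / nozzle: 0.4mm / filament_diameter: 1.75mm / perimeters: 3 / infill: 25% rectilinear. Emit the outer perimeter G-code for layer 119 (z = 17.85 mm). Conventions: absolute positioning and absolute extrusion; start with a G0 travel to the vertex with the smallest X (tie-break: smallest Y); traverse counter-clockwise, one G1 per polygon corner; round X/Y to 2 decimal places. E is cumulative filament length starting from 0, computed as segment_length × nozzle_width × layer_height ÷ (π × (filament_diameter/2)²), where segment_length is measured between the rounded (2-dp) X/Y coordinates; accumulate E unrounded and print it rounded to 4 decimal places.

At z = 17.85 mm: the cube is not intersected at this z (z outside [0, 17.5]); the cube at (2.5, -3.5) (footprint 25.5×5) is included at this height; Merging all regions: only the 25.5×5 cube at (2.5, -3.5) is present, so the union is just that shape — 1 connected region. The outline is a single polygon with 4 vertices. Extrusion per mm of travel: 0.4 × 0.15 / (π × 0.875²) = 0.024945. Accumulating E over each segment gives final E = 1.5217.

G0 X2.50 Y-3.50 Z17.85
G1 X28.00 Y-3.50 E0.6361
G1 X28.00 Y1.50 E0.7608
G1 X2.50 Y1.50 E1.3969
G1 X2.50 Y-3.50 E1.5217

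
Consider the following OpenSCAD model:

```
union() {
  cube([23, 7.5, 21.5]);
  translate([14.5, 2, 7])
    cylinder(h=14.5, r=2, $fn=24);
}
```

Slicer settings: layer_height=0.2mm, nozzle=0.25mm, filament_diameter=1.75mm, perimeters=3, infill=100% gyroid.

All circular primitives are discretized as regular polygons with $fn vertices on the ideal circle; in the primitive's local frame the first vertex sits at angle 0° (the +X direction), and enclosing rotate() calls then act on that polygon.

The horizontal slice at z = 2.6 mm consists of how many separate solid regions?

At z = 2.6 mm: the cube is present — its section is the full 23×7.5 rectangle; the cylinder at (14.5, 2) is not intersected at this z (z outside [7, 21.5]); Combining (union): only the 23×7.5 cube is present, so the union is just that shape — 1 connected region. The result has 1 disconnected region.

1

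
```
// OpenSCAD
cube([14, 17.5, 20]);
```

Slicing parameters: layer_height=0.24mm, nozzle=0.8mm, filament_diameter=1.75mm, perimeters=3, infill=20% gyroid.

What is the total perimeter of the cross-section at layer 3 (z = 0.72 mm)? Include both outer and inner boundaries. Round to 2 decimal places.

At z = 0.72 mm: the cube (footprint 14×17.5) is included at this height (perimeter 63.00 mm). Overall, the cross-section is a single solid region. Total boundary length (outer) = 63.00 mm.

63.00 mm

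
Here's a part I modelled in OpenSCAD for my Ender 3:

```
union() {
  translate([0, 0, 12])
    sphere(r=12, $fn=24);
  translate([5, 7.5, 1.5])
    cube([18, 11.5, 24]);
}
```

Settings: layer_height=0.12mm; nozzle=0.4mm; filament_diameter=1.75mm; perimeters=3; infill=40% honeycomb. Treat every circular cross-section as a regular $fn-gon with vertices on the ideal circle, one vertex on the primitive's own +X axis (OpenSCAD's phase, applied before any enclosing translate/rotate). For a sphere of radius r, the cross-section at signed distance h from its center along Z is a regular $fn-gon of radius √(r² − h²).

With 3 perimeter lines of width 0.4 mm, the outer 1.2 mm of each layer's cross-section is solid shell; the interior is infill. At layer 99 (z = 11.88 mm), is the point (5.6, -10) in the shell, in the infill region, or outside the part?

shell

At z = 11.88 mm: the sphere: section is a regular 24-gon, circumradius = √(r²−h²) = √(12²−0.12²) = 11.999; the cube at (5, 7.5) (footprint 18×11.5) is included at this height; Combining (union): the regions partially overlap (shared area 8.29 mm²), so overlapping operands fuse into one piece — 1 connected region. Overall, the cross-section is a single solid region. The nearest boundary edge runs (6.00, -10.39)→(3.11, -11.59); distance from the point to it = 0.51 mm. The point is inside the cross-section, 0.51 mm from the nearest boundary — within the 1.2 mm shell band (3 × 0.4).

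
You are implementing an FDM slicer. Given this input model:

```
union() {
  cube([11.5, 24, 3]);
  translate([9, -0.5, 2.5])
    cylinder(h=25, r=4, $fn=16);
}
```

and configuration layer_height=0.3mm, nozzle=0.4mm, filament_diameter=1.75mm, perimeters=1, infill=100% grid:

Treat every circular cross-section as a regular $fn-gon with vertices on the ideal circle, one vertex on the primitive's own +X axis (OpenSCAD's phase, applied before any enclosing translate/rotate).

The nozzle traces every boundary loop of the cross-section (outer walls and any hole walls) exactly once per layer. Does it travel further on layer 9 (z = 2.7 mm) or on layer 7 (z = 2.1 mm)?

Layer 9 (z = 2.7): the cube is present — its section is the full 11.5×24 rectangle (perimeter 71.00 mm); the cylinder at (9, -0.5): section is a regular 16-gon, circumradius r=4 (perimeter = 2·16·4.000·sin(180°/16) = 24.97 mm); Taking the union: the regions partially overlap (shared area 18.18 mm²), so the edge portions inside another operand are dropped and the merged outline is re-measured after clipping — boundary = 78.56 mm. So its perimeter = 78.56 mm. Layer 7 (z = 2.1): the 11.5×24 cube contributes its full rectangle (perimeter 71.00 mm); the cylinder at (9, -0.5) does not reach this height (z outside [2.5, 27.5]); Taking the union: only the 11.5×24 cube is present, so the union is just that shape — boundary = 71.00 mm. So its perimeter = 71.00 mm. Layer 9 is larger (78.56 vs 71.00 mm).

layer 9 (z = 2.7 mm)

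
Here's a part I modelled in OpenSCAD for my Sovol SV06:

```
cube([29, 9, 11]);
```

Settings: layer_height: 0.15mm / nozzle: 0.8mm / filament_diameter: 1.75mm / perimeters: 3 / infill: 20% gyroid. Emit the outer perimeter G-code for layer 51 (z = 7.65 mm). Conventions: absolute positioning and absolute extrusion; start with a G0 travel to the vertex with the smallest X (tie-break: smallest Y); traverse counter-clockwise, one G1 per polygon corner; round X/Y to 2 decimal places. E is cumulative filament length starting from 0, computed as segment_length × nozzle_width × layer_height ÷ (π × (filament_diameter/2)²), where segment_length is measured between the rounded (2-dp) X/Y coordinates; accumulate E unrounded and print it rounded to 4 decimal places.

At z = 7.65 mm: the cube (footprint 29×9) is included at this height. The outline is a single polygon with 4 vertices. Extrusion per mm of travel: 0.8 × 0.15 / (π × 0.875²) = 0.049890. Accumulating E over each segment gives final E = 3.7917.

G0 X0.00 Y0.00 Z7.65
G1 X29.00 Y0.00 E1.4468
G1 X29.00 Y9.00 E1.8958
G1 X0.00 Y9.00 E3.3426
G1 X0.00 Y0.00 E3.7917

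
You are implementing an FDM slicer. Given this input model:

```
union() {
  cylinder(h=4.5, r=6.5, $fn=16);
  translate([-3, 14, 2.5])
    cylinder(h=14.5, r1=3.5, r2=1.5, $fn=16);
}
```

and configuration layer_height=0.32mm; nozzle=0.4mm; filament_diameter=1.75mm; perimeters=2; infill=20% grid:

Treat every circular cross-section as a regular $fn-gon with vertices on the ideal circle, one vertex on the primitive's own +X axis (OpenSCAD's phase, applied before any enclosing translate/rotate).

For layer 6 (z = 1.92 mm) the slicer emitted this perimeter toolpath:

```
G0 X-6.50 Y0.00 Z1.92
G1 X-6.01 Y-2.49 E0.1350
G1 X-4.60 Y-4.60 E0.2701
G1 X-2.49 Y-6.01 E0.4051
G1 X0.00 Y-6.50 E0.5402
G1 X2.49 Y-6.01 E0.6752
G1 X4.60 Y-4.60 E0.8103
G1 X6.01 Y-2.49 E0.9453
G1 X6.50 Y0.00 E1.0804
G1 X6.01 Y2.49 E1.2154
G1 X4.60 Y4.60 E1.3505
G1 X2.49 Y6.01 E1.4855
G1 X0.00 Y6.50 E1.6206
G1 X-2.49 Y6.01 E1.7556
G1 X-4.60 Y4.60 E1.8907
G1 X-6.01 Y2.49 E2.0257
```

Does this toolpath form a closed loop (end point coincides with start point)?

Start point (G0): (-6.50, 0.00). End point (last G1): the path does not return to the start — open.

no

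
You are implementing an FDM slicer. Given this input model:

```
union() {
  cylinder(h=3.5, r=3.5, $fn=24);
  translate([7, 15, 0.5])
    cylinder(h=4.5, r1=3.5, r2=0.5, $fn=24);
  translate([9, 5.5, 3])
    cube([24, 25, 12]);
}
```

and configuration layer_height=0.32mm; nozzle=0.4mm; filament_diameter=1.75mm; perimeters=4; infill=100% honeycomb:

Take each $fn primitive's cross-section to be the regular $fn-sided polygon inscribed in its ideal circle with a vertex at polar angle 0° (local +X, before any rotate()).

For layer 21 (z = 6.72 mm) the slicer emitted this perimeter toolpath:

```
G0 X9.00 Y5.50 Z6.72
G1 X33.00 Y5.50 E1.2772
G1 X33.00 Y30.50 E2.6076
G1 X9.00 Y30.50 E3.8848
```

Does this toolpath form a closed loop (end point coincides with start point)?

Start point (G0): (9.00, 5.50). End point (last G1): the path does not return to the start — open.

no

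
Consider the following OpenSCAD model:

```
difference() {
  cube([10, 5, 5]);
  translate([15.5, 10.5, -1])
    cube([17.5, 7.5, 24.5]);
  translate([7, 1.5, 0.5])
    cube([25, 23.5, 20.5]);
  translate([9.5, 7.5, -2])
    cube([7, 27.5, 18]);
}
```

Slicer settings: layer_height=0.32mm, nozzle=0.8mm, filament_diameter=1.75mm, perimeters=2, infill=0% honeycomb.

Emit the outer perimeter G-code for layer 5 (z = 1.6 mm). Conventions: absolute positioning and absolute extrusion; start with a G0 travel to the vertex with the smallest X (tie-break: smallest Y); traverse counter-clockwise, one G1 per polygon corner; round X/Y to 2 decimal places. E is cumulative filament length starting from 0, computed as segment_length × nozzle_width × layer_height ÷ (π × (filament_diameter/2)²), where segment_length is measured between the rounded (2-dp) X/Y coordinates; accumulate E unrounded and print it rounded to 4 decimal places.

G0 X0.00 Y0.00 Z1.60
G1 X10.00 Y0.00 E1.0643
G1 X10.00 Y1.50 E1.2240
G1 X7.00 Y1.50 E1.5433
G1 X7.00 Y5.00 E1.9158
G1 X0.00 Y5.00 E2.6608
G1 X0.00 Y0.00 E3.1930

At z = 1.6 mm: the cube is present — its section is the full 10×5 rectangle; the 17.5×7.5 cube at (15.5, 10.5) contributes its full rectangle; the cube at (7, 1.5) (footprint 25×23.5) is included at this height; the 7×27.5 cube at (9.5, 7.5) contributes its full rectangle; Taking the first minus the rest: starting from the 10×5 cube, the 17.5×7.5 cube at (15.5, 10.5) misses the remaining region (no effect); the 25×23.5 cube at (7, 1.5) partially overlaps it — only the 10.50 mm² overlap (of its 587.50 mm²) is removed, clipping the outline; the 7×27.5 cube at (9.5, 7.5) misses the remaining region (no effect) — 1 connected region. The outline is a single polygon with 6 vertices. Extrusion per mm of travel: 0.8 × 0.32 / (π × 0.875²) = 0.106432. Accumulating E over each segment gives final E = 3.1930.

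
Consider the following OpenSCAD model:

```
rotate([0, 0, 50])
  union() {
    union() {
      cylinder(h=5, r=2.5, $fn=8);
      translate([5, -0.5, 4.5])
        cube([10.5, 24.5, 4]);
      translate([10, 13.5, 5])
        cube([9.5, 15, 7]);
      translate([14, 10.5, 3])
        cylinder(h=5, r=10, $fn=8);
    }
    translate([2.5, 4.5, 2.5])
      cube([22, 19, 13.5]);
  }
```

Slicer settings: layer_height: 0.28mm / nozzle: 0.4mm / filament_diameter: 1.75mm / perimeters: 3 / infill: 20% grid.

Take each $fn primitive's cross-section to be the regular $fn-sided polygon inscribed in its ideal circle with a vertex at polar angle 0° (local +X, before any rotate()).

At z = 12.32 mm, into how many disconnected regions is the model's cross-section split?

1

At z = 12.32 mm: the cylinder does not reach this height (z outside [0, 5]); the cube at (5, -0.5) is absent (z outside [4.5, 8.5]); the cube at (10, 13.5) is absent (z outside [5, 12]); the cylinder at (14, 10.5) is absent (z outside [3, 8]); Combining (union): nothing is present at this height; the cube at (2.5, 4.5) is present — its section is the full 22×19 rectangle; Merging all regions: only the 22×19 cube at (2.5, 4.5) is present, so the union is just that shape — 1 connected region; (rotated 50° about Z; rotation is an isometry so areas/perimeters/island counts are preserved). The result has 1 disconnected region.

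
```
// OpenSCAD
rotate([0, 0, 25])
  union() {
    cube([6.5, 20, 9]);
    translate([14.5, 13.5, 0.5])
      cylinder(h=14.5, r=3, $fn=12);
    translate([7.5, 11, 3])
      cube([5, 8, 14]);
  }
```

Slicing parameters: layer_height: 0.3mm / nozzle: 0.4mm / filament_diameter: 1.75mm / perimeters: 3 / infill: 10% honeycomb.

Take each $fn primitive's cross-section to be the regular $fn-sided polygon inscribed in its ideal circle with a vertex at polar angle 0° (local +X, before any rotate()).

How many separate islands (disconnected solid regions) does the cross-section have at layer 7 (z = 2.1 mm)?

At z = 2.1 mm: the cube is present — its section is the full 6.5×20 rectangle; the cylinder at (14.5, 13.5): section is a regular 12-gon, circumradius r=3; the cube at (7.5, 11) is not intersected at this z (z outside [3, 17]); Merging all regions: the 2 present regions are separate (no shared area or edge), so areas and boundary lengths simply add and each stays a separate island — 2 connected regions; (whole slice rotated 25° about Z — lengths, areas and connectivity unchanged). Overall, the cross-section has 2 separate islands. Island count = 2.

2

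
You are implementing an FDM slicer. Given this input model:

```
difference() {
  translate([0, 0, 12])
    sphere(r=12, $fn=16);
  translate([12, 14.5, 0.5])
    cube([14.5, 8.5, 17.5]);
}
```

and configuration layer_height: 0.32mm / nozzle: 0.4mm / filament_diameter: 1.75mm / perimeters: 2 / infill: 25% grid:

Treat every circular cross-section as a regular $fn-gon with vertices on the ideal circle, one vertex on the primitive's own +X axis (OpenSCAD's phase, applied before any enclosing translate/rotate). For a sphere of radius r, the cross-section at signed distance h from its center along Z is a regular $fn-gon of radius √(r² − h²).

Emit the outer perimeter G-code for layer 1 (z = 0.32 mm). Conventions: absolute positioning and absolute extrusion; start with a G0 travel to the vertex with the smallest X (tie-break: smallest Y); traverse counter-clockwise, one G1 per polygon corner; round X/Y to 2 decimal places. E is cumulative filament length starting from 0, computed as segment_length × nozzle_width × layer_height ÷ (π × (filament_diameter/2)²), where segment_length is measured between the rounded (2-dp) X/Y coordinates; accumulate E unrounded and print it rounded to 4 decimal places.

G0 X-2.75 Y0.00 Z0.32
G1 X-2.54 Y-1.05 E0.0570
G1 X-1.95 Y-1.95 E0.1143
G1 X-1.05 Y-2.54 E0.1715
G1 X0.00 Y-2.75 E0.2285
G1 X1.05 Y-2.54 E0.2855
G1 X1.95 Y-1.95 E0.3428
G1 X2.54 Y-1.05 E0.4000
G1 X2.75 Y0.00 E0.4570
G1 X2.54 Y1.05 E0.5140
G1 X1.95 Y1.95 E0.5713
G1 X1.05 Y2.54 E0.6285
G1 X0.00 Y2.75 E0.6855
G1 X-1.05 Y2.54 E0.7425
G1 X-1.95 Y1.95 E0.7998
G1 X-2.54 Y1.05 E0.8570
G1 X-2.75 Y0.00 E0.9140

At z = 0.32 mm: the r=12 sphere contributes a regular 16-gon of circumradius √(12²−11.68²) = 2.753; the cube at (12, 14.5) is absent (z outside [0.5, 18]); After the difference (first − rest): none of the subtracted shapes is present at this height, so the r=12 sphere is unchanged — 1 connected region. The outline is a single polygon with 16 vertices. Extrusion per mm of travel: 0.4 × 0.32 / (π × 0.875²) = 0.053216. Accumulating E over each segment gives final E = 0.9140.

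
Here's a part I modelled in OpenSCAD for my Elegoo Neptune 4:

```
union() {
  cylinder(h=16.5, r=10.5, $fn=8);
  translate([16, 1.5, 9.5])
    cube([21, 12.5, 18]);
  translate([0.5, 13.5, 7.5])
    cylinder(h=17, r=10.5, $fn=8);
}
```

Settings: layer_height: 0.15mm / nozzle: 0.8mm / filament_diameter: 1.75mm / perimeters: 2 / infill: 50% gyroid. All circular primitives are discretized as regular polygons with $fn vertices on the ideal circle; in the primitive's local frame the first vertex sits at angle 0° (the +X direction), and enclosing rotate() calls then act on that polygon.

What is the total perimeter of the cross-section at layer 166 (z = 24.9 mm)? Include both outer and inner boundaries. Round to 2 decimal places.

At z = 24.9 mm: the cylinder does not reach this height (z outside [0, 16.5]); the cube at (16, 1.5) is present — its section is the full 21×12.5 rectangle (perimeter 67.00 mm); the cylinder at (0.5, 13.5) is not intersected at this z (z outside [7.5, 24.5]); Combining (union): only the 21×12.5 cube at (16, 1.5) is present, so the union is just that shape — boundary = 67.00 mm. Overall, the cross-section is a single solid region. Total boundary length (outer) = 67.00 mm.

67.00 mm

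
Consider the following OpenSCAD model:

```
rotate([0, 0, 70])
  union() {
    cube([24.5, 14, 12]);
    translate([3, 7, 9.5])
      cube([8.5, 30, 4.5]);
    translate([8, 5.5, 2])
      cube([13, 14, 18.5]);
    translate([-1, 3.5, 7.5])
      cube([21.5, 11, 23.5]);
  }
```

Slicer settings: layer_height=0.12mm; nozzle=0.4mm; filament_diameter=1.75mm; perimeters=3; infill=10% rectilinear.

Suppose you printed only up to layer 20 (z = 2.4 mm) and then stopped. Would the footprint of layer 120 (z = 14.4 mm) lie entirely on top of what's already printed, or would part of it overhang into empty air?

part overhangs

Compare the two slices. At z = 2.4: the 24.5×14 cube contributes its full rectangle (area 343.00 mm²); the cube at (3, 7) is absent (z outside [9.5, 14]); the cube at (8, 5.5) is present — its section is the full 13×14 rectangle (area 182.00 mm²); the cube at (-1, 3.5) is absent (z outside [7.5, 31]); Combining (union): the regions partially overlap — summed areas 525.00 mm² minus the doubly-counted overlap 110.50 mm² gives 414.50 mm² — area = 414.50 mm²; (rotated 70° about Z; rotation is an isometry so areas/perimeters/island counts are preserved). At z = 14.4: the cube is absent (z outside [0, 12]); the cube at (3, 7) is absent (z outside [9.5, 14]); the cube at (8, 5.5) (footprint 13×14) is included at this height (area 182.00 mm²); the cube at (-1, 3.5) is present — its section is the full 21.5×11 rectangle (area 236.50 mm²); Combining (union): the regions partially overlap — summed areas 418.50 mm² minus the doubly-counted overlap 112.50 mm² gives 306.00 mm² — area = 306.00 mm²; (whole slice rotated 70° about Z — lengths, areas and connectivity unchanged). Checking containment: at z = 14.4 the cross-section extends beyond the z = 2.4 cross-section by about 15.00 mm².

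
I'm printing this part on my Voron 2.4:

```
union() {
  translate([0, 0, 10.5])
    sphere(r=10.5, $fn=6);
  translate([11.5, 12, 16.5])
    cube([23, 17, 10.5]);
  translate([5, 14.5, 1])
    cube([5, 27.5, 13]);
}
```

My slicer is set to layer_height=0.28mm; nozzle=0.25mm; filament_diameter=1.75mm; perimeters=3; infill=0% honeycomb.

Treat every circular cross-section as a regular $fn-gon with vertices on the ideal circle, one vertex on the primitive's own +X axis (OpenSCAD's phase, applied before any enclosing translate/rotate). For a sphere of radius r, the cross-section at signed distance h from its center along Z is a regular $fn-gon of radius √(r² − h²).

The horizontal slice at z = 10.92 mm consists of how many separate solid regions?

2

At z = 10.92 mm: the sphere: section is a regular 6-gon, circumradius = √(r²−h²) = √(10.5²−0.42²) = 10.492; the cube at (11.5, 12) is not intersected at this z (z outside [16.5, 27]); the cube at (5, 14.5) is present — its section is the full 5×27.5 rectangle; Merging all regions: the 2 present regions are separate (no shared area or edge), so areas and boundary lengths simply add and each stays a separate island — 2 connected regions. The result has 2 disconnected regions.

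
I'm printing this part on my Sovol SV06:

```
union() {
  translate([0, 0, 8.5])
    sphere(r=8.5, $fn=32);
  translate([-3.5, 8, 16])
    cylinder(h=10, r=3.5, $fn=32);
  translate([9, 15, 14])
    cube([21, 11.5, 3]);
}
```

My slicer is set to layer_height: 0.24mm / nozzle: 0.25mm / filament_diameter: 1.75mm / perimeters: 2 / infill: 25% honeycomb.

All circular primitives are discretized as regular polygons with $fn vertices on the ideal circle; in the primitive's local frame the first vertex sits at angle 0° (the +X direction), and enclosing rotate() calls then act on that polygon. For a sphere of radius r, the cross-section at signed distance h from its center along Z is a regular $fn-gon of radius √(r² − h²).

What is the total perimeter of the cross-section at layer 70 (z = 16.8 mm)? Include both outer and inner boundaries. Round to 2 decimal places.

98.45 mm

At z = 16.8 mm: the r=8.5 sphere contributes a regular 32-gon of circumradius √(8.5²−8.3²) = 1.833 (perimeter = 2·32·1.833·sin(180°/32) = 11.50 mm); the r=3.5 cylinder at (-3.5, 8) gives a regular 32-gon of circumradius 3.5 (constant along its height) (perimeter = 2·32·3.500·sin(180°/32) = 21.96 mm); the cube at (9, 15) (footprint 21×11.5) is included at this height (perimeter 65.00 mm); Taking the union: the 3 present regions are separate (no shared area or edge), so areas and boundary lengths simply add and each stays a separate island — boundary = 98.45 mm. Overall, the cross-section has 3 separate islands. Total boundary length (outer) = 98.45 mm.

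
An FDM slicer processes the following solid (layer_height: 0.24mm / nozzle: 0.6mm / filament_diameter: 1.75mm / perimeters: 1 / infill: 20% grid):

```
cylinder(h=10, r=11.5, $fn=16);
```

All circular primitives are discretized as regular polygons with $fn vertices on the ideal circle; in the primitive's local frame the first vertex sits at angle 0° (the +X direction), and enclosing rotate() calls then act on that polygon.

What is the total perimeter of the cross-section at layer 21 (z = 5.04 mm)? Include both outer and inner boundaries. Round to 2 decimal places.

71.79 mm

At z = 5.04 mm: the r=11.5 cylinder gives a regular 16-gon of circumradius 11.5 (constant along its height) (perimeter = 2·16·11.500·sin(180°/16) = 71.79 mm). Overall, the cross-section is a single solid region. Total boundary length (outer) = 71.79 mm.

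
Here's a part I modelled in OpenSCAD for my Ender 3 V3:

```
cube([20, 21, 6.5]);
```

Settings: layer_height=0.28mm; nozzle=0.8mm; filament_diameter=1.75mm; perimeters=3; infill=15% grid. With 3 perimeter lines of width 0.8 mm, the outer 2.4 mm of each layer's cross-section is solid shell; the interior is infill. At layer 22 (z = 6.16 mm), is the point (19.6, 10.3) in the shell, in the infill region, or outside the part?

At z = 6.16 mm: the 20×21 cube contributes its full rectangle. Overall, the cross-section is a single solid region. The nearest boundary edge runs (20.00, 0.00)→(20.00, 21.00); distance from the point to it = 0.40 mm. The point is inside the cross-section, 0.40 mm from the nearest boundary — within the 2.4 mm shell band (3 × 0.8).

shell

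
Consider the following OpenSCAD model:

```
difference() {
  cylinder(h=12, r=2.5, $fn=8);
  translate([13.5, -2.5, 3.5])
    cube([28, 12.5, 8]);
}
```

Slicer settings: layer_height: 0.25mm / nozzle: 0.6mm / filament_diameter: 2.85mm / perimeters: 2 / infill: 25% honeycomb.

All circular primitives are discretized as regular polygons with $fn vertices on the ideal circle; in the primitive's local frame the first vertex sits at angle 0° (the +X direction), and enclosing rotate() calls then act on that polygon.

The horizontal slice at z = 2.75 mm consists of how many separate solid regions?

At z = 2.75 mm: the r=2.5 cylinder gives a regular 8-gon of circumradius 2.5 (constant along its height); the cube at (13.5, -2.5) is absent (z outside [3.5, 11.5]); Taking the first minus the rest: none of the subtracted shapes is present at this height, so the r=2.5 cylinder is unchanged — 1 connected region. The result has 1 disconnected region.

1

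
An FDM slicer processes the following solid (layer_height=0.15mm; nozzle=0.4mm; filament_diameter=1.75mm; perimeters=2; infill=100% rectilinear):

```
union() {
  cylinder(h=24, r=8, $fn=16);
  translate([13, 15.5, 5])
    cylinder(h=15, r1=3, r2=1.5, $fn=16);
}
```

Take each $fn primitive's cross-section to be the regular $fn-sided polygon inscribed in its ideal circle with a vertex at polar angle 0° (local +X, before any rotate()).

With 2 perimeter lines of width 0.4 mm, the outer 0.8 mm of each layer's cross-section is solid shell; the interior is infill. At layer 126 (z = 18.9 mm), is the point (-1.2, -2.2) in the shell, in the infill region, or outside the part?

infill

At z = 18.9 mm: the r=8 cylinder contributes a regular 16-gon of circumradius 8; the cone at (13, 15.5): at t=0.927 of its height the radius interpolates to r₁+(r₂−r₁)t = 1.610, giving a regular 16-gon of that circumradius; Combining (union): the 2 present regions are separate (no shared area or edge), so areas and boundary lengths simply add and each stays a separate island — 2 connected regions. Overall, the cross-section has 2 separate islands. The nearest boundary edge runs (-3.06, -7.39)→(-5.66, -5.66); distance from the point to it = 5.35 mm. (Shell/infill is judged within the island containing the point — the largest one.) The point is inside the cross-section and 5.35 mm from the nearest boundary — more than the 0.8 mm shell width (2 × 0.4), so it's in the infill interior.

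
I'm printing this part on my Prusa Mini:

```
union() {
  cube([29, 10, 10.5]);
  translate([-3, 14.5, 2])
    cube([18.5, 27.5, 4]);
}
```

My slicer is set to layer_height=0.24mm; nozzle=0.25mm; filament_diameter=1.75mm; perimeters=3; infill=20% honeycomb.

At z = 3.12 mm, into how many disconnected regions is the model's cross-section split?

At z = 3.12 mm: the cube (footprint 29×10) is included at this height; the cube at (-3, 14.5) is present — its section is the full 18.5×27.5 rectangle; Merging all regions: the 2 present regions are separate (no shared area or edge), so areas and boundary lengths simply add and each stays a separate island — 2 connected regions. The result has 2 disconnected regions.

2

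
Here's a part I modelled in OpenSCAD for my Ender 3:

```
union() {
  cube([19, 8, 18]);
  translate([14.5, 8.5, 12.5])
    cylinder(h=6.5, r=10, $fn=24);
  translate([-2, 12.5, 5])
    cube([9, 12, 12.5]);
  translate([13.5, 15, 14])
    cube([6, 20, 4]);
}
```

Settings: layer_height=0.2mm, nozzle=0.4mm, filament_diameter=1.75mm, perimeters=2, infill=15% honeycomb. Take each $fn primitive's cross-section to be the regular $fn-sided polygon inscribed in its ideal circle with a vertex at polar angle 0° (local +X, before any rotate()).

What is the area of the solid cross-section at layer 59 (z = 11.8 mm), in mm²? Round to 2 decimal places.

260.00 mm²

At z = 11.8 mm: the 19×8 cube contributes its full rectangle (area 152.00 mm²); the cylinder at (14.5, 8.5) is not intersected at this z (z outside [12.5, 19]); the cube at (-2, 12.5) is present — its section is the full 9×12 rectangle (area 108.00 mm²); the cube at (13.5, 15) is not intersected at this z (z outside [14, 18]); Taking the union: the 2 present regions are separate (no shared area or edge), so areas and boundary lengths simply add and each stays a separate island — area = 260.00 mm². Overall, the cross-section has 2 separate islands. Net area = 260.00 mm².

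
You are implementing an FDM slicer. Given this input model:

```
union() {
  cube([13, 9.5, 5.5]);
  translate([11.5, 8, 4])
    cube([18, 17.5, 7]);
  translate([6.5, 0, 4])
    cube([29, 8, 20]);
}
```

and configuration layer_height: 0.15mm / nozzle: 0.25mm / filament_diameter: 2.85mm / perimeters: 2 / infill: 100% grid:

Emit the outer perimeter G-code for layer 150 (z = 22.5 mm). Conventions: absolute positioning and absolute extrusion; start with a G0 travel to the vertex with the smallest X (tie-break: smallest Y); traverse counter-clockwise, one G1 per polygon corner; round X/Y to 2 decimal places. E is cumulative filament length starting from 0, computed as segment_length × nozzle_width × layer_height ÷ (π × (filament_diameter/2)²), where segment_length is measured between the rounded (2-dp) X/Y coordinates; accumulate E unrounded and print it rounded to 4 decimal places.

G0 X6.50 Y0.00 Z22.50
G1 X35.50 Y0.00 E0.1705
G1 X35.50 Y8.00 E0.2175
G1 X6.50 Y8.00 E0.3880
G1 X6.50 Y0.00 E0.4350

At z = 22.5 mm: the cube is not intersected at this z (z outside [0, 5.5]); the cube at (11.5, 8) is absent (z outside [4, 11]); the cube at (6.5, 0) is present — its section is the full 29×8 rectangle; Taking the union: only the 29×8 cube at (6.5, 0) is present, so the union is just that shape — 1 connected region. The outline is a single polygon with 4 vertices. Extrusion per mm of travel: 0.25 × 0.15 / (π × 1.425²) = 0.005878. Accumulating E over each segment gives final E = 0.4350.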